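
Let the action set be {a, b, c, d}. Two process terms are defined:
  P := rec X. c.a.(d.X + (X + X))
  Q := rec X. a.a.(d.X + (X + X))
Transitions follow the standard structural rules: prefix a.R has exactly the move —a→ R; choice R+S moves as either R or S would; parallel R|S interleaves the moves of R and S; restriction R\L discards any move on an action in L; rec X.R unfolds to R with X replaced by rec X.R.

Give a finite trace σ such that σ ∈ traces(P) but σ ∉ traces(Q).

Reachable graph of P (3 states):
  s0 = rec X. c.a.(d.X + (X + X)) → ··c··> s1
  s1 = a.(d.(rec X. c.a.(d.X + (X + X))) + ((rec X. c.a.(d.X + (X + X))) + (rec X. c.a.(d.X + (X + X))))) → ··a··> s2
  s2 = d.(rec X. c.a.(d.X + (X + X))) + ((rec X. c.a.(d.X + (X + X))) + (rec X. c.a.(d.X + (X + X)))) → ··c··> s1, ··d··> s0
Reachable graph of Q (3 states):
  t0 = rec X. a.a.(d.X + (X + X)) → ··a··> t1
  t1 = a.(d.(rec X. a.a.(d.X + (X + X))) + ((rec X. a.a.(d.X + (X + X))) + (rec X. a.a.(d.X + (X + X))))) → ··a··> t2
  t2 = d.(rec X. a.a.(d.X + (X + X))) + ((rec X. a.a.(d.X + (X + X))) + (rec X. a.a.(d.X + (X + X)))) → ··a··> t1, ··d··> t0
Trace ⟨c⟩ through P, begin at {s0}:
  step 1 (c): {s1}
  — P admits the full trace.
Trace ⟨c⟩ through Q, begin at {t0}:
  step 1 (c): no successor for Q

c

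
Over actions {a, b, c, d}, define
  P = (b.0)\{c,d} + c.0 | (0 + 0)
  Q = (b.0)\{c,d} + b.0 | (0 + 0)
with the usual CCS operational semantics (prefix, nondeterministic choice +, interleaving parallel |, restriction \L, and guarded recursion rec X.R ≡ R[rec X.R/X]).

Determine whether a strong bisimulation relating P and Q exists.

not bisimilar

LTS(P): 3 reachable states
  m0 = (b.0)\{c,d} + c.0 | (0 + 0) | ··b··> m1, ··c··> m2
  m1 = 0\{c,d} | ·
  m2 = 0 | (0 + 0) | ·
LTS(Q): 3 reachable states
  n0 = (b.0)\{c,d} + b.0 | (0 + 0) | ··b··> n1, ··b··> n2
  n1 = 0 | (0 + 0) | ·
  n2 = 0\{c,d} | ·
Partition-refinement fixed point:
  B0 = {m0}
  B1 = {m1, m2, n1, n2}
  B2 = {n0}
m0 ∈ B0, n0 ∈ B2 → different blocks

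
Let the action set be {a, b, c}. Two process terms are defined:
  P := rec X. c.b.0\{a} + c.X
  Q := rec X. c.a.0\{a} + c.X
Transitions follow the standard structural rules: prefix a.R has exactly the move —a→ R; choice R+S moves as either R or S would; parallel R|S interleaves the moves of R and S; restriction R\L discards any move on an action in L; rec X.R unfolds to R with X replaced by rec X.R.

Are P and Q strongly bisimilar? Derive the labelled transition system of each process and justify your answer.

P's transition system — 3 states:
  s0 = rec X. c.b.0\{a} + c.X ⊢ ··c··> s0, ··c··> s1
  s1 = b.0\{a} ⊢ ··b··> s2
  s2 = 0\{a} ⊢ stopped
Q's transition system — 3 states:
  t0 = rec X. c.a.0\{a} + c.X ⊢ ··c··> t0, ··c··> t1
  t1 = a.0\{a} ⊢ ··a··> t2
  t2 = 0\{a} ⊢ stopped
Bisimilarity quotient blocks:
  B0 = {s0}
  B1 = {s1}
  B2 = {s2, t2}
  B3 = {t0}
  B4 = {t1}
s0 ∈ B0, t0 ∈ B3 → different blocks

NO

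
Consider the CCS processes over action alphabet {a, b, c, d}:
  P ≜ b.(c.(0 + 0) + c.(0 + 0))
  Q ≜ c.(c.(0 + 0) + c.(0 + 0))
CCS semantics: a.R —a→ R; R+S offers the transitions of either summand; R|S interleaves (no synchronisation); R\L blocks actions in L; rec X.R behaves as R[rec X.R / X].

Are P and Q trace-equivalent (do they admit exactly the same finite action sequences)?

NO — witness ⟨b⟩

P's transition system — 3 states:
  s0 = b.(c.(0 + 0) + c.(0 + 0)) has moves —b→ s1
  s1 = c.(0 + 0) + c.(0 + 0) has moves —c→ s2
  s2 = 0 + 0 has moves ∅
Q's transition system — 3 states:
  t0 = c.(c.(0 + 0) + c.(0 + 0)) has moves —c→ t1
  t1 = c.(0 + 0) + c.(0 + 0) has moves —c→ t2
  t2 = 0 + 0 has moves ∅
Run σ = ⟨b⟩ on P: start {s0}
  step 1 (b): {s1}
  P completes σ.
Run σ = ⟨b⟩ on Q: start {t0}
  step 1 (b): ∅  — Q cannot continue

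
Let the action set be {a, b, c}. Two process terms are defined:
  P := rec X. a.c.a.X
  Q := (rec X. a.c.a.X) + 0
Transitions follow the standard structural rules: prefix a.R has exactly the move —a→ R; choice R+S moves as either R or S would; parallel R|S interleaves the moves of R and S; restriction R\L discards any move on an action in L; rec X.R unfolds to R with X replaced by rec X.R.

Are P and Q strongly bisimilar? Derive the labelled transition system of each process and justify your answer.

bisimilar

P's transition system — 3 states:
  p0 = rec X. a.c.a.X has moves ··a··> p1
  p1 = c.a.(rec X. a.c.a.X) has moves ··c··> p2
  p2 = a.(rec X. a.c.a.X) has moves ··a··> p0
Q's transition system — 4 states:
  q0 = (rec X. a.c.a.X) + 0 has moves ··a··> q1
  q1 = c.a.(rec X. a.c.a.X) has moves ··c··> q2
  q2 = a.(rec X. a.c.a.X) has moves ··a··> q3
  q3 = rec X. a.c.a.X has moves ··a··> q1
Partition-refinement fixed point:
  B0 = {p0, q0, q3}
  B1 = {p1, q1}
  B2 = {p2, q2}
p0 ∈ B0, q0 ∈ B0 → same block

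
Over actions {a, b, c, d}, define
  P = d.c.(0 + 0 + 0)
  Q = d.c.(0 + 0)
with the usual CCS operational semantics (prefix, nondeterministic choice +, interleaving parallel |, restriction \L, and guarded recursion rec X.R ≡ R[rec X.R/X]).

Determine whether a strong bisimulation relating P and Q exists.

bisimilar

P's transition system — 3 states:
  p0 = d.c.(0 + 0 + 0) → --d--▸ p1
  p1 = c.(0 + 0 + 0) → --c--▸ p2
  p2 = 0 + 0 + 0 → ∅
Q's transition system — 3 states:
  q0 = d.c.(0 + 0) → --d--▸ q1
  q1 = c.(0 + 0) → --c--▸ q2
  q2 = 0 + 0 → ∅
Partition-refinement fixed point:
  B0 = {p0, q0}
  B1 = {p1, q1}
  B2 = {p2, q2}
p0 ∈ B0, q0 ∈ B0 → same block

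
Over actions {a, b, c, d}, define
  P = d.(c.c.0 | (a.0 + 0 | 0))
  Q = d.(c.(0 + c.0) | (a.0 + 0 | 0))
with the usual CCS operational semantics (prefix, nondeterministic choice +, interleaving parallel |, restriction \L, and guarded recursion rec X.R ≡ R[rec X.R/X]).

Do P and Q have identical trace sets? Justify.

Reachable graph of P (7 states):
  m0 = d.(c.c.0 | (a.0 + 0 | 0)) | -d-> m1
  m1 = c.c.0 | (a.0 + 0 | 0) | -a-> m2, -c-> m3
  m2 = c.c.0 | 0 | -c-> m4
  m3 = c.0 | (a.0 + 0 | 0) | -a-> m4, -c-> m5
  m4 = c.0 | 0 | -c-> m6
  m5 = 0 | (a.0 + 0 | 0) | -a-> m6
  m6 = 0 | 0 | deadlocked
Reachable graph of Q (7 states):
  n0 = d.(c.(0 + c.0) | (a.0 + 0 | 0)) | -d-> n1
  n1 = c.(0 + c.0) | (a.0 + 0 | 0) | -a-> n2, -c-> n3
  n2 = c.(0 + c.0) | 0 | -c-> n4
  n3 = (0 + c.0) | (a.0 + 0 | 0) | -a-> n4, -c-> n5
  n4 = (0 + c.0) | 0 | -c-> n6
  n5 = 0 | (a.0 + 0 | 0) | -a-> n6
  n6 = 0 | 0 | deadlocked
Coarsest stable partition (strong bisimilarity classes):
  B0 = {m0, n0}
  B1 = {m1, n1}
  B2 = {m2, n2}
  B3 = {m4, n4}
  B4 = {m6, n6}
  B5 = {m3, n3}
  B6 = {m5, n5}
m0 ∈ B0, n0 ∈ B0 → same block
Bisimilar ⇒ trace-equivalent.

YES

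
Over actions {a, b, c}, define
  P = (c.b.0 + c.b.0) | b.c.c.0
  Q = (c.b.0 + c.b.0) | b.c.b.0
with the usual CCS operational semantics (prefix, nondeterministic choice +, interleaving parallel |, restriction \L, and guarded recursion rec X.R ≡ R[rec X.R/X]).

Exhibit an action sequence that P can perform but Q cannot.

bccc

Reachable graph of P (12 states):
  p0 = (c.b.0 + c.b.0) | b.c.c.0 → -b-> p1, -c-> p2
  p1 = (c.b.0 + c.b.0) | c.c.0 → -c-> p3, -c-> p4
  p2 = b.0 | b.c.c.0 → -b-> p4, -b-> p5
  p3 = (c.b.0 + c.b.0) | c.0 → -c-> p6, -c-> p7
  p4 = b.0 | c.c.0 → -b-> p8, -c-> p7
  p5 = 0 | b.c.c.0 → -b-> p8
  p6 = (c.b.0 + c.b.0) | 0 → -c-> p9
  p7 = b.0 | c.0 → -b-> p10, -c-> p9
  p8 = 0 | c.c.0 → -c-> p10
  p9 = b.0 | 0 → -b-> p11
  p10 = 0 | c.0 → -c-> p11
  p11 = 0 | 0 → ·
Reachable graph of Q (12 states):
  q0 = (c.b.0 + c.b.0) | b.c.b.0 → -b-> q1, -c-> q2
  q1 = (c.b.0 + c.b.0) | c.b.0 → -c-> q3, -c-> q4
  q2 = b.0 | b.c.b.0 → -b-> q4, -b-> q5
  q3 = (c.b.0 + c.b.0) | b.0 → -b-> q6, -c-> q7
  q4 = b.0 | c.b.0 → -b-> q8, -c-> q7
  q5 = 0 | b.c.b.0 → -b-> q8
  q6 = (c.b.0 + c.b.0) | 0 → -c-> q9
  q7 = b.0 | b.0 → -b-> q10, -b-> q9
  q8 = 0 | c.b.0 → -c-> q10
  q9 = b.0 | 0 → -b-> q11
  q10 = 0 | b.0 → -b-> q11
  q11 = 0 | 0 → ·
Trace ⟨bccc⟩ through P, begin at {p0}:
  after b @ step 1: {p1}
  after c @ step 2: {p3, p4}
  after c @ step 3: {p6, p7}
  after c @ step 4: {p9}
  — P admits the full trace.
Trace ⟨bccc⟩ through Q, begin at {q0}:
  after b @ step 1: {q1}
  after c @ step 2: {q3, q4}
  after c @ step 3: {q7}
  after c @ step 4: no successor for Q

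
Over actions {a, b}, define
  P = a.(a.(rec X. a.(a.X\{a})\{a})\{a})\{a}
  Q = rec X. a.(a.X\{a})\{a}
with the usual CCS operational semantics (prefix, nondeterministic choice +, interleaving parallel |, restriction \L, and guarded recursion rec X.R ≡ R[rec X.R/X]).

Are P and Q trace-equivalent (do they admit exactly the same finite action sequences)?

trace-equivalent

LTS(P): 2 reachable states
  m0 = a.(a.(rec X. a.(a.X\{a})\{a})\{a})\{a} has moves —a→ m1
  m1 = (a.(rec X. a.(a.X\{a})\{a})\{a})\{a} has moves ∅
LTS(Q): 2 reachable states
  n0 = rec X. a.(a.X\{a})\{a} has moves —a→ n1
  n1 = (a.(rec X. a.(a.X\{a})\{a})\{a})\{a} has moves ∅
Coarsest stable partition (strong bisimilarity classes):
  B0 = {m0, n0}
  B1 = {m1, n1}
m0 ∈ B0, n0 ∈ B0 → same block
Bisimilar ⇒ trace-equivalent.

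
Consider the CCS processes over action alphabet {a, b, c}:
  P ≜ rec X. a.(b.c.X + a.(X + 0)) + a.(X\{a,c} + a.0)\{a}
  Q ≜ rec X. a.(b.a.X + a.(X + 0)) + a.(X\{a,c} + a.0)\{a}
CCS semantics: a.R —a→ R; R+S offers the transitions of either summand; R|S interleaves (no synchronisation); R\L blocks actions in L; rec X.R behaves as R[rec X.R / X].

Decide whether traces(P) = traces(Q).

trace-distinct — witness ⟨abc⟩

Reachable graph of P (5 states):
  p0 = rec X. a.(b.c.X + a.(X + 0)) + a.(X\{a,c} + a.0)\{a} has moves —a→ p1, —a→ p2
  p1 = ((rec X. a.(b.c.X + a.(X + 0)) + a.(X\{a,c} + a.0)\{a})\{a,c} + a.0)\{a} has moves stopped
  p2 = b.c.(rec X. a.(b.c.X + a.(X + 0)) + a.(X\{a,c} + a.0)\{a}) + a.((rec X. a.(b.c.X + a.(X + 0)) + a.(X\{a,c} + a.0)\{a}) + 0) has moves —a→ p3, —b→ p4
  p3 = (rec X. a.(b.c.X + a.(X + 0)) + a.(X\{a,c} + a.0)\{a}) + 0 has moves —a→ p1, —a→ p2
  p4 = c.(rec X. a.(b.c.X + a.(X + 0)) + a.(X\{a,c} + a.0)\{a}) has moves —c→ p0
Reachable graph of Q (5 states):
  q0 = rec X. a.(b.a.X + a.(X + 0)) + a.(X\{a,c} + a.0)\{a} has moves —a→ q1, —a→ q2
  q1 = ((rec X. a.(b.a.X + a.(X + 0)) + a.(X\{a,c} + a.0)\{a})\{a,c} + a.0)\{a} has moves stopped
  q2 = b.a.(rec X. a.(b.a.X + a.(X + 0)) + a.(X\{a,c} + a.0)\{a}) + a.((rec X. a.(b.a.X + a.(X + 0)) + a.(X\{a,c} + a.0)\{a}) + 0) has moves —a→ q3, —b→ q4
  q3 = (rec X. a.(b.a.X + a.(X + 0)) + a.(X\{a,c} + a.0)\{a}) + 0 has moves —a→ q1, —a→ q2
  q4 = a.(rec X. a.(b.a.X + a.(X + 0)) + a.(X\{a,c} + a.0)\{a}) has moves —a→ q0
Run σ = ⟨abc⟩ on P: start {p0}
  [1] a ⇒ {p1, p2}
  [2] b ⇒ {p4}
  [3] c ⇒ {p0}
  P completes σ.
Run σ = ⟨abc⟩ on Q: start {q0}
  [1] a ⇒ {q1, q2}
  [2] b ⇒ {q4}
  [3] c ⇒ ∅  — Q cannot continue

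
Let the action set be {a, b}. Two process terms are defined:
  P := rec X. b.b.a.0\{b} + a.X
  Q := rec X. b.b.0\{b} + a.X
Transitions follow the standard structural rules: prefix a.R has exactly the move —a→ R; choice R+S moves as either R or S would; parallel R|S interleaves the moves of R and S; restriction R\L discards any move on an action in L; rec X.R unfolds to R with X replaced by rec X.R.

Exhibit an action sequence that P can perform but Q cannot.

P's transition system — 4 states:
  u0 = rec X. b.b.a.0\{b} + a.X ⊢ =a=> u0, =b=> u1
  u1 = b.a.0\{b} ⊢ =b=> u2
  u2 = a.0\{b} ⊢ =a=> u3
  u3 = 0\{b} ⊢ (no moves)
Q's transition system — 3 states:
  v0 = rec X. b.b.0\{b} + a.X ⊢ =a=> v0, =b=> v1
  v1 = b.0\{b} ⊢ =b=> v2
  v2 = 0\{b} ⊢ (no moves)
Trace ⟨bba⟩ through P, begin at {u0}:
  [1] b ⇒ {u1}
  [2] b ⇒ {u2}
  [3] a ⇒ {u3}
  ✓ P
Trace ⟨bba⟩ through Q, begin at {v0}:
  [1] b ⇒ {v1}
  [2] b ⇒ {v2}
  [3] a ⇒ ∅ (Q stuck)

bba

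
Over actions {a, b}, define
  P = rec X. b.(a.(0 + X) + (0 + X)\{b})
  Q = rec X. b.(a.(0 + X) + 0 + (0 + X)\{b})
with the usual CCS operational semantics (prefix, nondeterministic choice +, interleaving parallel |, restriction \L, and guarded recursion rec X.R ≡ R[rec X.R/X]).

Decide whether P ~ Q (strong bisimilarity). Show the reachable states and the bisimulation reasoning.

Reachable graph of P (3 states):
  m0 = rec X. b.(a.(0 + X) + (0 + X)\{b}) → =b=> m1
  m1 = a.(0 + (rec X. b.(a.(0 + X) + (0 + X)\{b}))) + (0 + (rec X. b.(a.(0 + X) + (0 + X)\{b})))\{b} → =a=> m2
  m2 = 0 + (rec X. b.(a.(0 + X) + (0 + X)\{b})) → =b=> m1
Reachable graph of Q (3 states):
  n0 = rec X. b.(a.(0 + X) + 0 + (0 + X)\{b}) → =b=> n1
  n1 = a.(0 + (rec X. b.(a.(0 + X) + 0 + (0 + X)\{b}))) + 0 + (0 + (rec X. b.(a.(0 + X) + 0 + (0 + X)\{b})))\{b} → =a=> n2
  n2 = 0 + (rec X. b.(a.(0 + X) + 0 + (0 + X)\{b})) → =b=> n1
Coarsest stable partition (strong bisimilarity classes):
  B0 = {m0, m2, n0, n2}
  B1 = {m1, n1}
m0 ∈ B0, n0 ∈ B0 → same block

bisimilar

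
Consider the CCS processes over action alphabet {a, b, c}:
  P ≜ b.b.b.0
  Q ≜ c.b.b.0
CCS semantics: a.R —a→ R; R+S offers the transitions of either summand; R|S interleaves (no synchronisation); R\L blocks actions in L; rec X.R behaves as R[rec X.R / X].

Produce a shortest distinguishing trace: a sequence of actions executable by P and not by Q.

b

LTS(P): 4 reachable states
  u0 = b.b.b.0 has moves —b→ u1
  u1 = b.b.0 has moves —b→ u2
  u2 = b.0 has moves —b→ u3
  u3 = 0 has moves ∅
LTS(Q): 4 reachable states
  v0 = c.b.b.0 has moves —c→ v1
  v1 = b.b.0 has moves —b→ v2
  v2 = b.0 has moves —b→ v3
  v3 = 0 has moves ∅
Trace ⟨b⟩ through P, begin at {u0}:
  after b @ step 1: {u1}
  — P admits the full trace.
Trace ⟨b⟩ through Q, begin at {v0}:
  after b @ step 1: ∅  — Q cannot continue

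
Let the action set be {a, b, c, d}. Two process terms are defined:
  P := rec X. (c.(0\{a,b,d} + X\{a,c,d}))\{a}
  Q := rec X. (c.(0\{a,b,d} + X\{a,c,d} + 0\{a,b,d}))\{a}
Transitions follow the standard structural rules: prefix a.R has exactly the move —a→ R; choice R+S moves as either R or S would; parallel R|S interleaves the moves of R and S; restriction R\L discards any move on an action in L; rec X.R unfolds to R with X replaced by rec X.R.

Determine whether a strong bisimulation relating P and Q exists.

P ~ Q

P's transition system — 2 states:
  p0 = rec X. (c.(0\{a,b,d} + X\{a,c,d}))\{a} → --c--▸ p1
  p1 = (0\{a,b,d} + (rec X. (c.(0\{a,b,d} + X\{a,c,d}))\{a})\{a,c,d})\{a} → ∅
Q's transition system — 2 states:
  q0 = rec X. (c.(0\{a,b,d} + X\{a,c,d} + 0\{a,b,d}))\{a} → --c--▸ q1
  q1 = (0\{a,b,d} + (rec X. (c.(0\{a,b,d} + X\{a,c,d} + 0\{a,b,d}))\{a})\{a,c,d} + 0\{a,b,d})\{a} → ∅
Partition-refinement fixed point:
  B0 = {p0, q0}
  B1 = {p1, q1}
p0 ∈ B0, q0 ∈ B0 → same block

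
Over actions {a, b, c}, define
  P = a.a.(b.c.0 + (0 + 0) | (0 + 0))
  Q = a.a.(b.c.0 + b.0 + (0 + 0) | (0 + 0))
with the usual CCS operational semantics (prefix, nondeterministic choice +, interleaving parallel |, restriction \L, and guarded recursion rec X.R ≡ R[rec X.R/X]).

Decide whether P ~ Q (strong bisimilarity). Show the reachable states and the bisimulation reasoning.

Reachable graph of P (5 states):
  p0 = a.a.(b.c.0 + (0 + 0) | (0 + 0)) :: —a→ p1
  p1 = a.(b.c.0 + (0 + 0) | (0 + 0)) :: —a→ p2
  p2 = b.c.0 + (0 + 0) | (0 + 0) :: —b→ p3
  p3 = c.0 :: —c→ p4
  p4 = 0 :: ∅
Reachable graph of Q (5 states):
  q0 = a.a.(b.c.0 + b.0 + (0 + 0) | (0 + 0)) :: —a→ q1
  q1 = a.(b.c.0 + b.0 + (0 + 0) | (0 + 0)) :: —a→ q2
  q2 = b.c.0 + b.0 + (0 + 0) | (0 + 0) :: —b→ q3, —b→ q4
  q3 = 0 :: ∅
  q4 = c.0 :: —c→ q3
Partition-refinement fixed point:
  B0 = {p0}
  B1 = {p1}
  B2 = {p2}
  B3 = {p3, q4}
  B4 = {p4, q3}
  B5 = {q0}
  B6 = {q1}
  B7 = {q2}
p0 ∈ B0, q0 ∈ B5 → different blocks

not bisimilar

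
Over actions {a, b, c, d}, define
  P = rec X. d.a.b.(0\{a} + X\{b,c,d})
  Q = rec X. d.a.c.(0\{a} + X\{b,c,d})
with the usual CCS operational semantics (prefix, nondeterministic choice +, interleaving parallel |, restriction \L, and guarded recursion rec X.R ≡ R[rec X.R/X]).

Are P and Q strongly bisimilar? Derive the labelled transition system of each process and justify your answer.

P ≁ Q

LTS(P): 4 reachable states
  m0 = rec X. d.a.b.(0\{a} + X\{b,c,d}) | ··d··> m1
  m1 = a.b.(0\{a} + (rec X. d.a.b.(0\{a} + X\{b,c,d}))\{b,c,d}) | ··a··> m2
  m2 = b.(0\{a} + (rec X. d.a.b.(0\{a} + X\{b,c,d}))\{b,c,d}) | ··b··> m3
  m3 = 0\{a} + (rec X. d.a.b.(0\{a} + X\{b,c,d}))\{b,c,d} | ∅
LTS(Q): 4 reachable states
  n0 = rec X. d.a.c.(0\{a} + X\{b,c,d}) | ··d··> n1
  n1 = a.c.(0\{a} + (rec X. d.a.c.(0\{a} + X\{b,c,d}))\{b,c,d}) | ··a··> n2
  n2 = c.(0\{a} + (rec X. d.a.c.(0\{a} + X\{b,c,d}))\{b,c,d}) | ··c··> n3
  n3 = 0\{a} + (rec X. d.a.c.(0\{a} + X\{b,c,d}))\{b,c,d} | ∅
Partition-refinement fixed point:
  B0 = {m0}
  B1 = {m1}
  B2 = {m2}
  B3 = {m3, n3}
  B4 = {n0}
  B5 = {n1}
  B6 = {n2}
m0 ∈ B0, n0 ∈ B4 → different blocks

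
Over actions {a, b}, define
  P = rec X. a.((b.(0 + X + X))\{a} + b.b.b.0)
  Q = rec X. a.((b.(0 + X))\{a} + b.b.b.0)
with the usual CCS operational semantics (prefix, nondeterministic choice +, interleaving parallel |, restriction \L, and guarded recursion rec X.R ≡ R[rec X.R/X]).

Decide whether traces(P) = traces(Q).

trace-equivalent

LTS(P): 6 reachable states
  s0 = rec X. a.((b.(0 + X + X))\{a} + b.b.b.0) has moves —a→ s1
  s1 = (b.(0 + (rec X. a.((b.(0 + X + X))\{a} + b.b.b.0)) + (rec X. a.((b.(0 + X + X))\{a} + b.b.b.0))))\{a} + b.b.b.0 has moves —b→ s2, —b→ s3
  s2 = (0 + (rec X. a.((b.(0 + X + X))\{a} + b.b.b.0)) + (rec X. a.((b.(0 + X + X))\{a} + b.b.b.0)))\{a} has moves ∅
  s3 = b.b.0 has moves —b→ s4
  s4 = b.0 has moves —b→ s5
  s5 = 0 has moves ∅
LTS(Q): 6 reachable states
  t0 = rec X. a.((b.(0 + X))\{a} + b.b.b.0) has moves —a→ t1
  t1 = (b.(0 + (rec X. a.((b.(0 + X))\{a} + b.b.b.0))))\{a} + b.b.b.0 has moves —b→ t2, —b→ t3
  t2 = (0 + (rec X. a.((b.(0 + X))\{a} + b.b.b.0)))\{a} has moves ∅
  t3 = b.b.0 has moves —b→ t4
  t4 = b.0 has moves —b→ t5
  t5 = 0 has moves ∅
Coarsest stable partition (strong bisimilarity classes):
  B0 = {s0, t0}
  B1 = {s1, t1}
  B2 = {s3, t3}
  B3 = {s4, t4}
  B4 = {s2, s5, t2, t5}
s0 ∈ B0, t0 ∈ B0 → same block
Bisimilar ⇒ trace-equivalent.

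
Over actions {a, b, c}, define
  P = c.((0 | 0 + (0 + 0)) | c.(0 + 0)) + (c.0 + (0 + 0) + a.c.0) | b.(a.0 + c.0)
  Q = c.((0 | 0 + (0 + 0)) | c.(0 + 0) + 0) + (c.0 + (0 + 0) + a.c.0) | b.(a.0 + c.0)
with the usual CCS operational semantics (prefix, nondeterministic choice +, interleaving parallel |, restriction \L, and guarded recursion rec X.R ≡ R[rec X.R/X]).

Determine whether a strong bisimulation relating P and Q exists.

bisimilar

LTS(P): 11 reachable states
  p0 = c.((0 | 0 + (0 + 0)) | c.(0 + 0)) + (c.0 + (0 + 0) + a.c.0) | b.(a.0 + c.0) ⊢ =a=> p1, =b=> p2, =c=> p3, =c=> p4
  p1 = c.0 | b.(a.0 + c.0) ⊢ =b=> p5, =c=> p4
  p2 = (c.0 + (0 + 0) + a.c.0) | (a.0 + c.0) ⊢ =a=> p5, =a=> p6, =c=> p6, =c=> p7
  p3 = (0 | 0 + (0 + 0)) | c.(0 + 0) ⊢ =c=> p8
  p4 = 0 | b.(a.0 + c.0) ⊢ =b=> p7
  p5 = c.0 | (a.0 + c.0) ⊢ =a=> p9, =c=> p7, =c=> p9
  p6 = (c.0 + (0 + 0) + a.c.0) | 0 ⊢ =a=> p9, =c=> p10
  p7 = 0 | (a.0 + c.0) ⊢ =a=> p10, =c=> p10
  p8 = (0 | 0 + (0 + 0)) | (0 + 0) ⊢ stopped
  p9 = c.0 | 0 ⊢ =c=> p10
  p10 = 0 | 0 ⊢ stopped
LTS(Q): 11 reachable states
  q0 = c.((0 | 0 + (0 + 0)) | c.(0 + 0) + 0) + (c.0 + (0 + 0) + a.c.0) | b.(a.0 + c.0) ⊢ =a=> q1, =b=> q2, =c=> q3, =c=> q4
  q1 = c.0 | b.(a.0 + c.0) ⊢ =b=> q5, =c=> q4
  q2 = (c.0 + (0 + 0) + a.c.0) | (a.0 + c.0) ⊢ =a=> q5, =a=> q6, =c=> q6, =c=> q7
  q3 = (0 | 0 + (0 + 0)) | c.(0 + 0) + 0 ⊢ =c=> q8
  q4 = 0 | b.(a.0 + c.0) ⊢ =b=> q7
  q5 = c.0 | (a.0 + c.0) ⊢ =a=> q9, =c=> q7, =c=> q9
  q6 = (c.0 + (0 + 0) + a.c.0) | 0 ⊢ =a=> q9, =c=> q10
  q7 = 0 | (a.0 + c.0) ⊢ =a=> q10, =c=> q10
  q8 = (0 | 0 + (0 + 0)) | (0 + 0) ⊢ stopped
  q9 = c.0 | 0 ⊢ =c=> q10
  q10 = 0 | 0 ⊢ stopped
Coarsest stable partition (strong bisimilarity classes):
  B0 = {p0, q0}
  B1 = {p2, q2}
  B2 = {p5, q5}
  B3 = {p3, p9, q3, q9}
  B4 = {p10, p8, q10, q8}
  B5 = {p7, q7}
  B6 = {p6, q6}
  B7 = {p4, q4}
  B8 = {p1, q1}
p0 ∈ B0, q0 ∈ B0 → same block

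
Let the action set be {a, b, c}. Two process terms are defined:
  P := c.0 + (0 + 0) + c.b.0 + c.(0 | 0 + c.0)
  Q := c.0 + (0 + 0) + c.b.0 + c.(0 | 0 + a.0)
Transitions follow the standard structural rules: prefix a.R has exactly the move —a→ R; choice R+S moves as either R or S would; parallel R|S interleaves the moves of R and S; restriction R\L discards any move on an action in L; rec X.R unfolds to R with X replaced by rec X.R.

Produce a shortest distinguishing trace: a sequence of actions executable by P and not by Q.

Reachable graph of P (4 states):
  u0 = c.0 + (0 + 0) + c.b.0 + c.(0 | 0 + c.0) ⊢ -c-> u1, -c-> u2, -c-> u3
  u1 = 0 ⊢ stopped
  u2 = 0 | 0 + c.0 ⊢ -c-> u1
  u3 = b.0 ⊢ -b-> u1
Reachable graph of Q (4 states):
  v0 = c.0 + (0 + 0) + c.b.0 + c.(0 | 0 + a.0) ⊢ -c-> v1, -c-> v2, -c-> v3
  v1 = 0 ⊢ stopped
  v2 = 0 | 0 + a.0 ⊢ -a-> v1
  v3 = b.0 ⊢ -b-> v1
Trace ⟨cc⟩ through P, begin at {u0}:
  after c @ step 1: {u1, u2, u3}
  after c @ step 2: {u1}
  ✓ P
Trace ⟨cc⟩ through Q, begin at {v0}:
  after c @ step 1: {v1, v2, v3}
  after c @ step 2: ∅  — Q cannot continue

cc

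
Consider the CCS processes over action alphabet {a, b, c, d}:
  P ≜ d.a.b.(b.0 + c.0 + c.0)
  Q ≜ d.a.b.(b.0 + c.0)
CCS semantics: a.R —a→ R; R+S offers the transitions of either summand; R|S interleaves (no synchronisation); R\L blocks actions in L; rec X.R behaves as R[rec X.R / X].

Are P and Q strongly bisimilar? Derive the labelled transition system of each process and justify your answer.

P's transition system — 5 states:
  p0 = d.a.b.(b.0 + c.0 + c.0) → —d→ p1
  p1 = a.b.(b.0 + c.0 + c.0) → —a→ p2
  p2 = b.(b.0 + c.0 + c.0) → —b→ p3
  p3 = b.0 + c.0 + c.0 → —b→ p4, —c→ p4
  p4 = 0 → (no moves)
Q's transition system — 5 states:
  q0 = d.a.b.(b.0 + c.0) → —d→ q1
  q1 = a.b.(b.0 + c.0) → —a→ q2
  q2 = b.(b.0 + c.0) → —b→ q3
  q3 = b.0 + c.0 → —b→ q4, —c→ q4
  q4 = 0 → (no moves)
Bisimilarity quotient blocks:
  B0 = {p0, q0}
  B1 = {p1, q1}
  B2 = {p2, q2}
  B3 = {p3, q3}
  B4 = {p4, q4}
p0 ∈ B0, q0 ∈ B0 → same block

YES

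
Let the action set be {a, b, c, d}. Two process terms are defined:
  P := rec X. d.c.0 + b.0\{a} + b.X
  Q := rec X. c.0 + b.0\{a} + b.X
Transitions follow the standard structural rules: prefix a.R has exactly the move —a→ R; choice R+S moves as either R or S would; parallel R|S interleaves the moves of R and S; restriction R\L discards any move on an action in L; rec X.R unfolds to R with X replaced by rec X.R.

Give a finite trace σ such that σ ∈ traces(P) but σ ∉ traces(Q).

Reachable graph of P (4 states):
  m0 = rec X. d.c.0 + b.0\{a} + b.X :: ··b··> m0, ··b··> m1, ··d··> m2
  m1 = 0\{a} :: stopped
  m2 = c.0 :: ··c··> m3
  m3 = 0 :: stopped
Reachable graph of Q (3 states):
  n0 = rec X. c.0 + b.0\{a} + b.X :: ··b··> n0, ··b··> n1, ··c··> n2
  n1 = 0\{a} :: stopped
  n2 = 0 :: stopped
Executing d from P (initial set {m0}):
  [1] d ⇒ {m2}
  P completes σ.
Executing d from Q (initial set {n0}):
  [1] d ⇒ no successor for Q

d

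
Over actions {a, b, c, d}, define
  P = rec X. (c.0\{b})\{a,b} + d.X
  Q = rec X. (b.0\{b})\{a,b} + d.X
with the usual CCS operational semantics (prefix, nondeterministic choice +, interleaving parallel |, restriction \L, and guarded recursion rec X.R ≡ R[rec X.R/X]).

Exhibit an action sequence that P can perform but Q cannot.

c

Reachable graph of P (2 states):
  m0 = rec X. (c.0\{b})\{a,b} + d.X → ··c··> m1, ··d··> m0
  m1 = 0\{b}\{a,b} → ·
Reachable graph of Q (1 states):
  n0 = rec X. (b.0\{b})\{a,b} + d.X → ··d··> n0
Run σ = ⟨c⟩ on P: start {m0}
  step 1 (c): {m1}
  P completes σ.
Run σ = ⟨c⟩ on Q: start {n0}
  step 1 (c): ∅ (Q stuck)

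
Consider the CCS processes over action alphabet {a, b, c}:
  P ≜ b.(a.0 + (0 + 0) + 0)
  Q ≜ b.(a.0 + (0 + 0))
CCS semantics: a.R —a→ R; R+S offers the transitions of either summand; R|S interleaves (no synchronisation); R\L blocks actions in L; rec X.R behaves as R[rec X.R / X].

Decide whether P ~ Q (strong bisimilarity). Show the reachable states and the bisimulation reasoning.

LTS(P): 3 reachable states
  m0 = b.(a.0 + (0 + 0) + 0) → ··b··> m1
  m1 = a.0 + (0 + 0) + 0 → ··a··> m2
  m2 = 0 → ·
LTS(Q): 3 reachable states
  n0 = b.(a.0 + (0 + 0)) → ··b··> n1
  n1 = a.0 + (0 + 0) → ··a··> n2
  n2 = 0 → ·
Coarsest stable partition (strong bisimilarity classes):
  B0 = {m0, n0}
  B1 = {m1, n1}
  B2 = {m2, n2}
m0 ∈ B0, n0 ∈ B0 → same block

YES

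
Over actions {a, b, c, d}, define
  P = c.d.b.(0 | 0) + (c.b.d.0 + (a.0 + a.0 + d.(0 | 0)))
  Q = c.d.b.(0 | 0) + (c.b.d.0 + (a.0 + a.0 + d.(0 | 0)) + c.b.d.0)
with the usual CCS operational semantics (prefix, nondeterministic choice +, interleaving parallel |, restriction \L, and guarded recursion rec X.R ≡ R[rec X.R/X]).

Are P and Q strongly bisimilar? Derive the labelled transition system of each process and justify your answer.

YES

LTS(P): 7 reachable states
  p0 = c.d.b.(0 | 0) + (c.b.d.0 + (a.0 + a.0 + d.(0 | 0))) → —a→ p1, —c→ p2, —c→ p3, —d→ p4
  p1 = 0 → deadlocked
  p2 = b.d.0 → —b→ p5
  p3 = d.b.(0 | 0) → —d→ p6
  p4 = 0 | 0 → deadlocked
  p5 = d.0 → —d→ p1
  p6 = b.(0 | 0) → —b→ p4
LTS(Q): 7 reachable states
  q0 = c.d.b.(0 | 0) + (c.b.d.0 + (a.0 + a.0 + d.(0 | 0)) + c.b.d.0) → —a→ q1, —c→ q2, —c→ q3, —d→ q4
  q1 = 0 → deadlocked
  q2 = b.d.0 → —b→ q5
  q3 = d.b.(0 | 0) → —d→ q6
  q4 = 0 | 0 → deadlocked
  q5 = d.0 → —d→ q1
  q6 = b.(0 | 0) → —b→ q4
Bisimilarity quotient blocks:
  B0 = {p0, q0}
  B1 = {p2, q2}
  B2 = {p5, q5}
  B3 = {p1, p4, q1, q4}
  B4 = {p3, q3}
  B5 = {p6, q6}
p0 ∈ B0, q0 ∈ B0 → same block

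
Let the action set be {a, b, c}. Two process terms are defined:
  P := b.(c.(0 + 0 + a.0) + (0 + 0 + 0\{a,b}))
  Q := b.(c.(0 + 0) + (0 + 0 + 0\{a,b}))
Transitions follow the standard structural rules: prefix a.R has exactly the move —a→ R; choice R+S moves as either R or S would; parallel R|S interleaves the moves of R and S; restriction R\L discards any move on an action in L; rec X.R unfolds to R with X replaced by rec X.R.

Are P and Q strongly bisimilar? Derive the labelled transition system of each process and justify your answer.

NO

P's transition system — 4 states:
  m0 = b.(c.(0 + 0 + a.0) + (0 + 0 + 0\{a,b})) | —b→ m1
  m1 = c.(0 + 0 + a.0) + (0 + 0 + 0\{a,b}) | —c→ m2
  m2 = 0 + 0 + a.0 | —a→ m3
  m3 = 0 | stopped
Q's transition system — 3 states:
  n0 = b.(c.(0 + 0) + (0 + 0 + 0\{a,b})) | —b→ n1
  n1 = c.(0 + 0) + (0 + 0 + 0\{a,b}) | —c→ n2
  n2 = 0 + 0 | stopped
Coarsest stable partition (strong bisimilarity classes):
  B0 = {m0}
  B1 = {m1}
  B2 = {m2}
  B3 = {m3, n2}
  B4 = {n0}
  B5 = {n1}
m0 ∈ B0, n0 ∈ B4 → different blocks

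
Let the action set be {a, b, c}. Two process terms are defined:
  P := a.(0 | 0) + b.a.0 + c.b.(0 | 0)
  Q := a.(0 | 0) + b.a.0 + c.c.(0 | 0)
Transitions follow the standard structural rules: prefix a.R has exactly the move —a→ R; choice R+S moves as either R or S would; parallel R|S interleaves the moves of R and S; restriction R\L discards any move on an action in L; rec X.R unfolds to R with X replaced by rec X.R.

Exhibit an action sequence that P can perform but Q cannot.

cb

Reachable graph of P (5 states):
  s0 = a.(0 | 0) + b.a.0 + c.b.(0 | 0) → ··a··> s1, ··b··> s2, ··c··> s3
  s1 = 0 | 0 → ∅
  s2 = a.0 → ··a··> s4
  s3 = b.(0 | 0) → ··b··> s1
  s4 = 0 → ∅
Reachable graph of Q (5 states):
  t0 = a.(0 | 0) + b.a.0 + c.c.(0 | 0) → ··a··> t1, ··b··> t2, ··c··> t3
  t1 = 0 | 0 → ∅
  t2 = a.0 → ··a··> t4
  t3 = c.(0 | 0) → ··c··> t1
  t4 = 0 → ∅
Trace ⟨cb⟩ through P, begin at {s0}:
  step 1 (c): {s3}
  step 2 (b): {s1}
  — P admits the full trace.
Trace ⟨cb⟩ through Q, begin at {t0}:
  step 1 (c): {t3}
  step 2 (b): ∅  — Q cannot continue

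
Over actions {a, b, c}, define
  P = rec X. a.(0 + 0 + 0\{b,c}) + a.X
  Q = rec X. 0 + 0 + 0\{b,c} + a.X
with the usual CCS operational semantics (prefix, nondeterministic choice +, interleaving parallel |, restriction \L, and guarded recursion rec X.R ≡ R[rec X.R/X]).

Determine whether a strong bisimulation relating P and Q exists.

P's transition system — 2 states:
  s0 = rec X. a.(0 + 0 + 0\{b,c}) + a.X has moves -a-> s0, -a-> s1
  s1 = 0 + 0 + 0\{b,c} has moves (no moves)
Q's transition system — 1 states:
  t0 = rec X. 0 + 0 + 0\{b,c} + a.X has moves -a-> t0
Partition-refinement fixed point:
  B0 = {s0}
  B1 = {s1}
  B2 = {t0}
s0 ∈ B0, t0 ∈ B2 → different blocks

not bisimilar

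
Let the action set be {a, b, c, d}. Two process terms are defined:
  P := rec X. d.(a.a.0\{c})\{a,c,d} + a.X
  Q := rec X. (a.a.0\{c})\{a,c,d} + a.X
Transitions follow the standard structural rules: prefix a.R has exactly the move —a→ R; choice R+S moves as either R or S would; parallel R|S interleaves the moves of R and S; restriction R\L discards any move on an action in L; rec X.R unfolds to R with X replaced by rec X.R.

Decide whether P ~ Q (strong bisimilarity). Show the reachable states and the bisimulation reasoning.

LTS(P): 2 reachable states
  u0 = rec X. d.(a.a.0\{c})\{a,c,d} + a.X | -a-> u0, -d-> u1
  u1 = (a.a.0\{c})\{a,c,d} | ∅
LTS(Q): 1 reachable states
  v0 = rec X. (a.a.0\{c})\{a,c,d} + a.X | -a-> v0
Partition-refinement fixed point:
  B0 = {u0}
  B1 = {u1}
  B2 = {v0}
u0 ∈ B0, v0 ∈ B2 → different blocks

P ≁ Q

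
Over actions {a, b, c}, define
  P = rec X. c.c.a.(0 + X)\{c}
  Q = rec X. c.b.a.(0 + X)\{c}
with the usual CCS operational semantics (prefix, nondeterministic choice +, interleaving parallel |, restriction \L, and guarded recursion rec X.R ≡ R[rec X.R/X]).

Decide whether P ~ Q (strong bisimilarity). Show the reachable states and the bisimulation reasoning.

not bisimilar

Reachable graph of P (4 states):
  p0 = rec X. c.c.a.(0 + X)\{c} | -c-> p1
  p1 = c.a.(0 + (rec X. c.c.a.(0 + X)\{c}))\{c} | -c-> p2
  p2 = a.(0 + (rec X. c.c.a.(0 + X)\{c}))\{c} | -a-> p3
  p3 = (0 + (rec X. c.c.a.(0 + X)\{c}))\{c} | stopped
Reachable graph of Q (4 states):
  q0 = rec X. c.b.a.(0 + X)\{c} | -c-> q1
  q1 = b.a.(0 + (rec X. c.b.a.(0 + X)\{c}))\{c} | -b-> q2
  q2 = a.(0 + (rec X. c.b.a.(0 + X)\{c}))\{c} | -a-> q3
  q3 = (0 + (rec X. c.b.a.(0 + X)\{c}))\{c} | stopped
Coarsest stable partition (strong bisimilarity classes):
  B0 = {p0}
  B1 = {p1}
  B2 = {p2, q2}
  B3 = {p3, q3}
  B4 = {q0}
  B5 = {q1}
p0 ∈ B0, q0 ∈ B4 → different blocks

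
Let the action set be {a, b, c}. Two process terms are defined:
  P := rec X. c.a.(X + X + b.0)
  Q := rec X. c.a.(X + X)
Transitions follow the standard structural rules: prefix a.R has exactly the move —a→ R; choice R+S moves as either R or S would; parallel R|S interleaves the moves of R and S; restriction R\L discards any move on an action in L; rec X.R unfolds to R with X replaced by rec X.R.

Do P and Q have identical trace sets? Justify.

NO — witness ⟨cab⟩

LTS(P): 4 reachable states
  m0 = rec X. c.a.(X + X + b.0) :: =c=> m1
  m1 = a.((rec X. c.a.(X + X + b.0)) + (rec X. c.a.(X + X + b.0)) + b.0) :: =a=> m2
  m2 = (rec X. c.a.(X + X + b.0)) + (rec X. c.a.(X + X + b.0)) + b.0 :: =b=> m3, =c=> m1
  m3 = 0 :: ∅
LTS(Q): 3 reachable states
  n0 = rec X. c.a.(X + X) :: =c=> n1
  n1 = a.((rec X. c.a.(X + X)) + (rec X. c.a.(X + X))) :: =a=> n2
  n2 = (rec X. c.a.(X + X)) + (rec X. c.a.(X + X)) :: =c=> n1
Run σ = ⟨cab⟩ on P: start {m0}
  step 1 (c): {m1}
  step 2 (a): {m2}
  step 3 (b): {m3}
  — P admits the full trace.
Run σ = ⟨cab⟩ on Q: start {n0}
  step 1 (c): {n1}
  step 2 (a): {n2}
  step 3 (b): ∅ (Q stuck)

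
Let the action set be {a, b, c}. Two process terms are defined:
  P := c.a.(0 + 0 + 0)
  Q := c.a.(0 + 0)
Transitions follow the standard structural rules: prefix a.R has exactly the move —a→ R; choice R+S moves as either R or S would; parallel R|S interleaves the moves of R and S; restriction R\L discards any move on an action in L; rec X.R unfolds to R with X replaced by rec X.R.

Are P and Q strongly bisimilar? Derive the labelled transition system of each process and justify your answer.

bisimilar

Reachable graph of P (3 states):
  p0 = c.a.(0 + 0 + 0) :: --c--▸ p1
  p1 = a.(0 + 0 + 0) :: --a--▸ p2
  p2 = 0 + 0 + 0 :: (no moves)
Reachable graph of Q (3 states):
  q0 = c.a.(0 + 0) :: --c--▸ q1
  q1 = a.(0 + 0) :: --a--▸ q2
  q2 = 0 + 0 :: (no moves)
Coarsest stable partition (strong bisimilarity classes):
  B0 = {p0, q0}
  B1 = {p1, q1}
  B2 = {p2, q2}
p0 ∈ B0, q0 ∈ B0 → same block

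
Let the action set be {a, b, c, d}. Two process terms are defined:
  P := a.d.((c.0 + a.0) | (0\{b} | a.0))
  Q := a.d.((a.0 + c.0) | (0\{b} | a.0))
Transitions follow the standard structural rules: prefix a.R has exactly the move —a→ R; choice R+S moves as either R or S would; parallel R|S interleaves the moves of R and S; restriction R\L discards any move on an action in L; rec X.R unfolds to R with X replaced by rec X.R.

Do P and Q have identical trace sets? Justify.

Reachable graph of P (6 states):
  m0 = a.d.((c.0 + a.0) | (0\{b} | a.0)) → =a=> m1
  m1 = d.((c.0 + a.0) | (0\{b} | a.0)) → =d=> m2
  m2 = (c.0 + a.0) | (0\{b} | a.0) → =a=> m3, =a=> m4, =c=> m4
  m3 = (c.0 + a.0) | (0\{b} | 0) → =a=> m5, =c=> m5
  m4 = 0 | (0\{b} | a.0) → =a=> m5
  m5 = 0 | (0\{b} | 0) → stopped
Reachable graph of Q (6 states):
  n0 = a.d.((a.0 + c.0) | (0\{b} | a.0)) → =a=> n1
  n1 = d.((a.0 + c.0) | (0\{b} | a.0)) → =d=> n2
  n2 = (a.0 + c.0) | (0\{b} | a.0) → =a=> n3, =a=> n4, =c=> n4
  n3 = (a.0 + c.0) | (0\{b} | 0) → =a=> n5, =c=> n5
  n4 = 0 | (0\{b} | a.0) → =a=> n5
  n5 = 0 | (0\{b} | 0) → stopped
Partition-refinement fixed point:
  B0 = {m0, n0}
  B1 = {m1, n1}
  B2 = {m2, n2}
  B3 = {m4, n4}
  B4 = {m5, n5}
  B5 = {m3, n3}
m0 ∈ B0, n0 ∈ B0 → same block
Bisimilar ⇒ trace-equivalent.

trace-equivalent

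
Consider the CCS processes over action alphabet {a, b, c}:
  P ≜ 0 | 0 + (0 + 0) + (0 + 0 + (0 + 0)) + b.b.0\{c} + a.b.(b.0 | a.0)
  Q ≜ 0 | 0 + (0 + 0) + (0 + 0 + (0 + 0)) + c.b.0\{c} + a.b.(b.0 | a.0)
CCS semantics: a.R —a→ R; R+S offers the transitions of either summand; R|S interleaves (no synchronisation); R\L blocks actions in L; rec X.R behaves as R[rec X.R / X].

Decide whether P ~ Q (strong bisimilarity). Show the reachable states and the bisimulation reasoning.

NO

Reachable graph of P (8 states):
  p0 = 0 | 0 + (0 + 0) + (0 + 0 + (0 + 0)) + b.b.0\{c} + a.b.(b.0 | a.0) :: ··a··> p1, ··b··> p2
  p1 = b.(b.0 | a.0) :: ··b··> p3
  p2 = b.0\{c} :: ··b··> p4
  p3 = b.0 | a.0 :: ··a··> p5, ··b··> p6
  p4 = 0\{c} :: deadlocked
  p5 = b.0 | 0 :: ··b··> p7
  p6 = 0 | a.0 :: ··a··> p7
  p7 = 0 | 0 :: deadlocked
Reachable graph of Q (8 states):
  q0 = 0 | 0 + (0 + 0) + (0 + 0 + (0 + 0)) + c.b.0\{c} + a.b.(b.0 | a.0) :: ··a··> q1, ··c··> q2
  q1 = b.(b.0 | a.0) :: ··b··> q3
  q2 = b.0\{c} :: ··b··> q4
  q3 = b.0 | a.0 :: ··a··> q5, ··b··> q6
  q4 = 0\{c} :: deadlocked
  q5 = b.0 | 0 :: ··b··> q7
  q6 = 0 | a.0 :: ··a··> q7
  q7 = 0 | 0 :: deadlocked
Bisimilarity quotient blocks:
  B0 = {p0}
  B1 = {p2, p5, q2, q5}
  B2 = {p4, p7, q4, q7}
  B3 = {p1, q1}
  B4 = {p3, q3}
  B5 = {p6, q6}
  B6 = {q0}
p0 ∈ B0, q0 ∈ B6 → different blocks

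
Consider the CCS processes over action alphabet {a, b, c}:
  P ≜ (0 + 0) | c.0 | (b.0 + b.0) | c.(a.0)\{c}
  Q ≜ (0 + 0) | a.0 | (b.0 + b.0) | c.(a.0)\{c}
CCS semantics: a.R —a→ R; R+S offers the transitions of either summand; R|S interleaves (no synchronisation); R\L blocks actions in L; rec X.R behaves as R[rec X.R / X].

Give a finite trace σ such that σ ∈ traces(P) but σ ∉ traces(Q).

P's transition system — 12 states:
  s0 = (0 + 0) | c.0 | (b.0 + b.0) | c.(a.0)\{c} :: --b--▸ s1, --c--▸ s2, --c--▸ s3
  s1 = (0 + 0) | c.0 | 0 | c.(a.0)\{c} :: --c--▸ s4, --c--▸ s5
  s2 = (0 + 0) | 0 | (b.0 + b.0) | c.(a.0)\{c} :: --b--▸ s4, --c--▸ s6
  s3 = (0 + 0) | c.0 | (b.0 + b.0) | (a.0)\{c} :: --a--▸ s7, --b--▸ s5, --c--▸ s6
  s4 = (0 + 0) | 0 | 0 | c.(a.0)\{c} :: --c--▸ s8
  s5 = (0 + 0) | c.0 | 0 | (a.0)\{c} :: --a--▸ s9, --c--▸ s8
  s6 = (0 + 0) | 0 | (b.0 + b.0) | (a.0)\{c} :: --a--▸ s10, --b--▸ s8
  s7 = (0 + 0) | c.0 | (b.0 + b.0) | 0\{c} :: --b--▸ s9, --c--▸ s10
  s8 = (0 + 0) | 0 | 0 | (a.0)\{c} :: --a--▸ s11
  s9 = (0 + 0) | c.0 | 0 | 0\{c} :: --c--▸ s11
  s10 = (0 + 0) | 0 | (b.0 + b.0) | 0\{c} :: --b--▸ s11
  s11 = (0 + 0) | 0 | 0 | 0\{c} :: (no moves)
Q's transition system — 12 states:
  t0 = (0 + 0) | a.0 | (b.0 + b.0) | c.(a.0)\{c} :: --a--▸ t1, --b--▸ t2, --c--▸ t3
  t1 = (0 + 0) | 0 | (b.0 + b.0) | c.(a.0)\{c} :: --b--▸ t4, --c--▸ t5
  t2 = (0 + 0) | a.0 | 0 | c.(a.0)\{c} :: --a--▸ t4, --c--▸ t6
  t3 = (0 + 0) | a.0 | (b.0 + b.0) | (a.0)\{c} :: --a--▸ t5, --a--▸ t7, --b--▸ t6
  t4 = (0 + 0) | 0 | 0 | c.(a.0)\{c} :: --c--▸ t8
  t5 = (0 + 0) | 0 | (b.0 + b.0) | (a.0)\{c} :: --a--▸ t9, --b--▸ t8
  t6 = (0 + 0) | a.0 | 0 | (a.0)\{c} :: --a--▸ t10, --a--▸ t8
  t7 = (0 + 0) | a.0 | (b.0 + b.0) | 0\{c} :: --a--▸ t9, --b--▸ t10
  t8 = (0 + 0) | 0 | 0 | (a.0)\{c} :: --a--▸ t11
  t9 = (0 + 0) | 0 | (b.0 + b.0) | 0\{c} :: --b--▸ t11
  t10 = (0 + 0) | a.0 | 0 | 0\{c} :: --a--▸ t11
  t11 = (0 + 0) | 0 | 0 | 0\{c} :: (no moves)
Trace ⟨cc⟩ through P, begin at {s0}:
  [1] c ⇒ {s2, s3}
  [2] c ⇒ {s6}
  — P admits the full trace.
Trace ⟨cc⟩ through Q, begin at {t0}:
  [1] c ⇒ {t3}
  [2] c ⇒ no successor for Q

cc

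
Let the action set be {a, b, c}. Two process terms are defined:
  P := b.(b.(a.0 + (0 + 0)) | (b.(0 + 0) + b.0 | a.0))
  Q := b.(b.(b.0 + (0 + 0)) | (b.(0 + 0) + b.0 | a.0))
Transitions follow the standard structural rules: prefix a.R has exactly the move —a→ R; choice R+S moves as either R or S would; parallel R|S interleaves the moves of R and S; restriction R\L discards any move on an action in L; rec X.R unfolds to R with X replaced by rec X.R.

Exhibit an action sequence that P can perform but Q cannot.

P's transition system — 16 states:
  s0 = b.(b.(a.0 + (0 + 0)) | (b.(0 + 0) + b.0 | a.0)) | --b--▸ s1
  s1 = b.(a.0 + (0 + 0)) | (b.(0 + 0) + b.0 | a.0) | --a--▸ s2, --b--▸ s3, --b--▸ s4, --b--▸ s5
  s2 = b.(a.0 + (0 + 0)) | (b.0 | 0) | --b--▸ s6, --b--▸ s7
  s3 = (a.0 + (0 + 0)) | (b.(0 + 0) + b.0 | a.0) | --a--▸ s6, --a--▸ s8, --b--▸ s10, --b--▸ s9
  s4 = b.(a.0 + (0 + 0)) | (0 + 0) | --b--▸ s9
  s5 = b.(a.0 + (0 + 0)) | (0 | a.0) | --a--▸ s7, --b--▸ s10
  s6 = (a.0 + (0 + 0)) | (b.0 | 0) | --a--▸ s11, --b--▸ s12
  s7 = b.(a.0 + (0 + 0)) | (0 | 0) | --b--▸ s12
  s8 = 0 | (b.(0 + 0) + b.0 | a.0) | --a--▸ s11, --b--▸ s13, --b--▸ s14
  s9 = (a.0 + (0 + 0)) | (0 + 0) | --a--▸ s13
  s10 = (a.0 + (0 + 0)) | (0 | a.0) | --a--▸ s12, --a--▸ s14
  s11 = 0 | (b.0 | 0) | --b--▸ s15
  s12 = (a.0 + (0 + 0)) | (0 | 0) | --a--▸ s15
  s13 = 0 | (0 + 0) | ∅
  s14 = 0 | (0 | a.0) | --a--▸ s15
  s15 = 0 | (0 | 0) | ∅
Q's transition system — 16 states:
  t0 = b.(b.(b.0 + (0 + 0)) | (b.(0 + 0) + b.0 | a.0)) | --b--▸ t1
  t1 = b.(b.0 + (0 + 0)) | (b.(0 + 0) + b.0 | a.0) | --a--▸ t2, --b--▸ t3, --b--▸ t4, --b--▸ t5
  t2 = b.(b.0 + (0 + 0)) | (b.0 | 0) | --b--▸ t6, --b--▸ t7
  t3 = (b.0 + (0 + 0)) | (b.(0 + 0) + b.0 | a.0) | --a--▸ t6, --b--▸ t10, --b--▸ t8, --b--▸ t9
  t4 = b.(b.0 + (0 + 0)) | (0 + 0) | --b--▸ t8
  t5 = b.(b.0 + (0 + 0)) | (0 | a.0) | --a--▸ t7, --b--▸ t9
  t6 = (b.0 + (0 + 0)) | (b.0 | 0) | --b--▸ t11, --b--▸ t12
  t7 = b.(b.0 + (0 + 0)) | (0 | 0) | --b--▸ t11
  t8 = (b.0 + (0 + 0)) | (0 + 0) | --b--▸ t13
  t9 = (b.0 + (0 + 0)) | (0 | a.0) | --a--▸ t11, --b--▸ t14
  t10 = 0 | (b.(0 + 0) + b.0 | a.0) | --a--▸ t12, --b--▸ t13, --b--▸ t14
  t11 = (b.0 + (0 + 0)) | (0 | 0) | --b--▸ t15
  t12 = 0 | (b.0 | 0) | --b--▸ t15
  t13 = 0 | (0 + 0) | ∅
  t14 = 0 | (0 | a.0) | --a--▸ t15
  t15 = 0 | (0 | 0) | ∅
Trace ⟨baba⟩ through P, begin at {s0}:
  step 1 (b): {s1}
  step 2 (a): {s2}
  step 3 (b): {s6, s7}
  step 4 (a): {s11}
  ✓ P
Trace ⟨baba⟩ through Q, begin at {t0}:
  step 1 (b): {t1}
  step 2 (a): {t2}
  step 3 (b): {t6, t7}
  step 4 (a): ∅  — Q cannot continue

baba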